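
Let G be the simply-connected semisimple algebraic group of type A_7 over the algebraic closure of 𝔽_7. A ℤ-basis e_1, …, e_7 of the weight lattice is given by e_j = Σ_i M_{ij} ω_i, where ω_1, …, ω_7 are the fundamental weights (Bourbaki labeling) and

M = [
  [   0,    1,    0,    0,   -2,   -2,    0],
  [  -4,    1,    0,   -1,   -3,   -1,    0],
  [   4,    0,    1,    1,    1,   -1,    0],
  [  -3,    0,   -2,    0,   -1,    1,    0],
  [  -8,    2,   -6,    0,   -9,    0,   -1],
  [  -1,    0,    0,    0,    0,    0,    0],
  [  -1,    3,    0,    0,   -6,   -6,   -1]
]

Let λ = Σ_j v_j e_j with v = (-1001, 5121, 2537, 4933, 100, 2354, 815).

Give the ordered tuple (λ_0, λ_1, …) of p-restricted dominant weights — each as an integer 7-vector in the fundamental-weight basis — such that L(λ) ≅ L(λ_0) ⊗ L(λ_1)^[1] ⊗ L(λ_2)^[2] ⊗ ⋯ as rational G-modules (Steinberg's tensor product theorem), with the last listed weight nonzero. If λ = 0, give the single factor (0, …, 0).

((3, 5, 1, 1, 4, 0, 6), (2, 2, 5, 5, 5, 3, 5), (4, 3, 3, 3, 5, 6, 2), (0, 4, 3, 0, 3, 2, 2))

ω-coordinates c = M·v, v = (-1001, 5121, 2537, 4933, 100, 2354, 815):
  c_1 = (0)·(-1001) + 1·5121 + 0·2537 + 0·4933 + (-2)·(100) + (-2)·(2354) + 0·815 = 213
  c_2 = (-4)·(-1001) + 1·5121 + 0·2537 + (-1)·(4933) + (-3)·(100) + (-1)·(2354) + 0·815 = 1538
  c_3 = (4)·(-1001) + 0·5121 + 1·2537 + 1·4933 + 1·100 + (-1)·(2354) + 0·815 = 1212
  c_4 = (-3)·(-1001) + 0·5121 + (-2)·(2537) + 0·4933 + (-1)·(100) + 1·2354 + 0·815 = 183
  c_5 = (-8)·(-1001) + 2·5121 + (-6)·(2537) + 0·4933 + (-9)·(100) + 0·2354 + (-1)·(815) = 1313
  c_6 = (-1)·(-1001) + 0·5121 + 0·2537 + 0·4933 + 0·100 + 0·2354 + 0·815 = 1001
  c_7 = (-1)·(-1001) + 3·5121 + 0·2537 + 0·4933 + (-6)·(100) + (-6)·(2354) + (-1)·(815) = 825
p = 7; digits c_i = Σ_j d_{ij}·7^j, 0 ≤ d_{ij} < 7:
  c_1 = 213 = 3·7^0 + 2·7^1 + 4·7^2
  c_2 = 1538 = 5·7^0 + 2·7^1 + 3·7^2 + 4·7^3
  c_3 = 1212 = 1·7^0 + 5·7^1 + 3·7^2 + 3·7^3
  c_4 = 183 = 1·7^0 + 5·7^1 + 3·7^2
  c_5 = 1313 = 4·7^0 + 5·7^1 + 5·7^2 + 3·7^3
  c_6 = 1001 = 0·7^0 + 3·7^1 + 6·7^2 + 2·7^3
  c_7 = 825 = 6·7^0 + 5·7^1 + 2·7^2 + 2·7^3
λ_0 = (3, 5, 1, 1, 4, 0, 6)
λ_1 = (2, 2, 5, 5, 5, 3, 5)
λ_2 = (4, 3, 3, 3, 5, 6, 2)
λ_3 = (0, 4, 3, 0, 3, 2, 2)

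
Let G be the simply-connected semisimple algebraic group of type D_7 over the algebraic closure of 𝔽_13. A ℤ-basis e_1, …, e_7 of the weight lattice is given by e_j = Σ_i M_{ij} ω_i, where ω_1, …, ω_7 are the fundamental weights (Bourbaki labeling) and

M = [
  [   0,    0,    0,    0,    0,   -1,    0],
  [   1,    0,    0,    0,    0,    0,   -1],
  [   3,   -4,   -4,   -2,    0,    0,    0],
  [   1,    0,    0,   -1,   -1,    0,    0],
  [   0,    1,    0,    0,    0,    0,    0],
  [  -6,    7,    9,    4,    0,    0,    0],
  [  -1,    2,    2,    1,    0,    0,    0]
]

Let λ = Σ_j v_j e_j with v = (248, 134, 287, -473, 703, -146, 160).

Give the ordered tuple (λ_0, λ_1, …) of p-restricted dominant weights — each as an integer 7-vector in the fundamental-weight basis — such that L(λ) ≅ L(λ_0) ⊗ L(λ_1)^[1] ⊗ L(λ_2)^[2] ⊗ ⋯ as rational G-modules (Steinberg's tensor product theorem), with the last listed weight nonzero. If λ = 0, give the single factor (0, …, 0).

Change of basis e → ω: c = M·v where v = (248, 134, 287, -473, 703, -146, 160):
  c_1 = 0*248 + 0*134 + 0*287 + 0*-473 + 0*703 + -1*-146 + 0*160 = 146
  c_2 = 1*248 + 0*134 + 0*287 + 0*-473 + 0*703 + 0*-146 + -1*160 = 88
  c_3 = 3*248 + -4*134 + -4*287 + -2*-473 + 0*703 + 0*-146 + 0*160 = 6
  c_4 = 1*248 + 0*134 + 0*287 + -1*-473 + -1*703 + 0*-146 + 0*160 = 18
  c_5 = 0*248 + 1*134 + 0*287 + 0*-473 + 0*703 + 0*-146 + 0*160 = 134
  c_6 = -6*248 + 7*134 + 9*287 + 4*-473 + 0*703 + 0*-146 + 0*160 = 141
  c_7 = -1*248 + 2*134 + 2*287 + 1*-473 + 0*703 + 0*-146 + 0*160 = 121
Expand coordinatewise in base 13:
  c_1 = 146 = 3·13^0 + 11·13^1
  c_2 = 88 = 10·13^0 + 6·13^1
  c_3 = 6 = 6·13^0
  c_4 = 18 = 5·13^0 + 1·13^1
  c_5 = 134 = 4·13^0 + 10·13^1
  c_6 = 141 = 11·13^0 + 10·13^1
  c_7 = 121 = 4·13^0 + 9·13^1
p-restricted factor λ_0 = (3, 10, 6, 5, 4, 11, 4)
p-restricted factor λ_1 = (11, 6, 0, 1, 10, 10, 9)

((3, 10, 6, 5, 4, 11, 4), (11, 6, 0, 1, 10, 10, 9))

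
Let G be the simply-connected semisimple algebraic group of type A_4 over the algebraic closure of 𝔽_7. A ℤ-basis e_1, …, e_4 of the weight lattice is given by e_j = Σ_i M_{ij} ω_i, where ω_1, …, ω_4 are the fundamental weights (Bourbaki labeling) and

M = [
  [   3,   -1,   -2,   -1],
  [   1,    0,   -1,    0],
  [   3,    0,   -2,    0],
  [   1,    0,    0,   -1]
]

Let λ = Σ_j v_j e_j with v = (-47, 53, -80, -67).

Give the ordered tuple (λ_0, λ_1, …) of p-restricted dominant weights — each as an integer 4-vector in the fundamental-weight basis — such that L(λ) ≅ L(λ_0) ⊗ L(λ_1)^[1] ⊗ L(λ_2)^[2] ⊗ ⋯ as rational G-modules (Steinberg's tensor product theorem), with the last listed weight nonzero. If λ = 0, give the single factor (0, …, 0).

((5, 5, 5, 6), (4, 4, 2, 2))

Change of basis e → ω: c = M·v where v = (-47, 53, -80, -67):
  c_1 = 3*-47 + -1*53 + -2*-80 + -1*-67 = 33
  c_2 = 1*-47 + 0*53 + -1*-80 + 0*-67 = 33
  c_3 = 3*-47 + 0*53 + -2*-80 + 0*-67 = 19
  c_4 = 1*-47 + 0*53 + 0*-80 + -1*-67 = 20
p = 7; digits c_i = Σ_j d_{ij}·7^j, 0 ≤ d_{ij} < 7:
  c_1 = 33 = 5·7^0 + 4·7^1
  c_2 = 33 = 5·7^0 + 4·7^1
  c_3 = 19 = 5·7^0 + 2·7^1
  c_4 = 20 = 6·7^0 + 2·7^1
p-restricted factor λ_0 = (5, 5, 5, 6)
p-restricted factor λ_1 = (4, 4, 2, 2)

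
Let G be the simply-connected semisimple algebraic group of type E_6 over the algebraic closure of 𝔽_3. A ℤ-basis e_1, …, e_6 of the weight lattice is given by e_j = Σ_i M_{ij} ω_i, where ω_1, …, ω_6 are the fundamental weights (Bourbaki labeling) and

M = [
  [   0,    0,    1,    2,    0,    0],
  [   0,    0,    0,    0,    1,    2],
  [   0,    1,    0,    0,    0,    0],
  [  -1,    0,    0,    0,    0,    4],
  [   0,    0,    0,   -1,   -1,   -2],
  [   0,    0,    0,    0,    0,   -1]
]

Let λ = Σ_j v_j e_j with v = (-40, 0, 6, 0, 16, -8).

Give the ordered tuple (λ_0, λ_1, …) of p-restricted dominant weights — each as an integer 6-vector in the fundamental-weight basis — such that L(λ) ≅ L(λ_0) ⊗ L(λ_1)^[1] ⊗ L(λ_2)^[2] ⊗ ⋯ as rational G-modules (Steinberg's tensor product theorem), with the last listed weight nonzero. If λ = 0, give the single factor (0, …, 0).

((0, 0, 0, 2, 0, 2), (2, 0, 0, 2, 0, 2))

Compute c_i = Σ_j M_{ij} v_j with v = (-40, 0, 6, 0, 16, -8):
  c_1 = 0*-40 + 0*0 + 1*6 + 2*0 + 0*16 + 0*-8 = 6
  c_2 = 0*-40 + 0*0 + 0*6 + 0*0 + 1*16 + 2*-8 = 0
  c_3 = 0*-40 + 1*0 + 0*6 + 0*0 + 0*16 + 0*-8 = 0
  c_4 = -1*-40 + 0*0 + 0*6 + 0*0 + 0*16 + 4*-8 = 8
  c_5 = 0*-40 + 0*0 + 0*6 + -1*0 + -1*16 + -2*-8 = 0
  c_6 = 0*-40 + 0*0 + 0*6 + 0*0 + 0*16 + -1*-8 = 8
Writing each c_i in base p = 3:
  c_1 = 6 = 0·3^0 + 2·3^1
  c_2 = 0
  c_3 = 0
  c_4 = 8 = 2·3^0 + 2·3^1
  c_5 = 0
  c_6 = 8 = 2·3^0 + 2·3^1
Factor λ_0 = (0, 0, 0, 2, 0, 2)
Factor λ_1 = (2, 0, 0, 2, 0, 2)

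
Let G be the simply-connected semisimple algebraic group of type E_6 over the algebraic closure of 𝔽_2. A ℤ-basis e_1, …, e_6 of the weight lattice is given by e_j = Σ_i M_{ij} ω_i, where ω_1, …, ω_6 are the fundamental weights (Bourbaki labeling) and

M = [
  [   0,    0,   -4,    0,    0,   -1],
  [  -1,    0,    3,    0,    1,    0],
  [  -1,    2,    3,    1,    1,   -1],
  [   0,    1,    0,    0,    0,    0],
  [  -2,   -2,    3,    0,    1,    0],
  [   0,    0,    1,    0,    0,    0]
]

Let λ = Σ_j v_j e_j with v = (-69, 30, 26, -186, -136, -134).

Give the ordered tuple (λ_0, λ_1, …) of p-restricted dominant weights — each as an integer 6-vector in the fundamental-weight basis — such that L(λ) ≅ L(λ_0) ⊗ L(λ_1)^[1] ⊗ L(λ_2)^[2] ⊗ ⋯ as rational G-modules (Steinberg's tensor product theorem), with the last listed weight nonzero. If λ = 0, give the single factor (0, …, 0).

Change of basis e → ω: c = M·v where v = (-69, 30, 26, -186, -136, -134):
  c_1 = (0)·(-69) + (0)·(30) + (-4)·(26) + (0)·(-186) + (0)·(-136) + (-1)·(-134) = 30
  c_2 = (-1)·(-69) + (0)·(30) + (3)·(26) + (0)·(-186) + (1)·(-136) + (0)·(-134) = 11
  c_3 = (-1)·(-69) + (2)·(30) + (3)·(26) + (1)·(-186) + (1)·(-136) + (-1)·(-134) = 19
  c_4 = (0)·(-69) + (1)·(30) + (0)·(26) + (0)·(-186) + (0)·(-136) + (0)·(-134) = 30
  c_5 = (-2)·(-69) + (-2)·(30) + (3)·(26) + (0)·(-186) + (1)·(-136) + (0)·(-134) = 20
  c_6 = (0)·(-69) + (0)·(30) + (1)·(26) + (0)·(-186) + (0)·(-136) + (0)·(-134) = 26
Base-2 expansion of each c_i:
  c_1 = 30 = 0·2^0 + 1·2^1 + 1·2^2 + 1·2^3 + 1·2^4
  c_2 = 11 = 1·2^0 + 1·2^1 + 0·2^2 + 1·2^3
  c_3 = 19 = 1·2^0 + 1·2^1 + 0·2^2 + 0·2^3 + 1·2^4
  c_4 = 30 = 0·2^0 + 1·2^1 + 1·2^2 + 1·2^3 + 1·2^4
  c_5 = 20 = 0·2^0 + 0·2^1 + 1·2^2 + 0·2^3 + 1·2^4
  c_6 = 26 = 0·2^0 + 1·2^1 + 0·2^2 + 1·2^3 + 1·2^4
p-restricted factor λ_0 = (0, 1, 1, 0, 0, 0)
p-restricted factor λ_1 = (1, 1, 1, 1, 0, 1)
p-restricted factor λ_2 = (1, 0, 0, 1, 1, 0)
p-restricted factor λ_3 = (1, 1, 0, 1, 0, 1)
p-restricted factor λ_4 = (1, 0, 1, 1, 1, 1)

((0, 1, 1, 0, 0, 0), (1, 1, 1, 1, 0, 1), (1, 0, 0, 1, 1, 0), (1, 1, 0, 1, 0, 1), (1, 0, 1, 1, 1, 1))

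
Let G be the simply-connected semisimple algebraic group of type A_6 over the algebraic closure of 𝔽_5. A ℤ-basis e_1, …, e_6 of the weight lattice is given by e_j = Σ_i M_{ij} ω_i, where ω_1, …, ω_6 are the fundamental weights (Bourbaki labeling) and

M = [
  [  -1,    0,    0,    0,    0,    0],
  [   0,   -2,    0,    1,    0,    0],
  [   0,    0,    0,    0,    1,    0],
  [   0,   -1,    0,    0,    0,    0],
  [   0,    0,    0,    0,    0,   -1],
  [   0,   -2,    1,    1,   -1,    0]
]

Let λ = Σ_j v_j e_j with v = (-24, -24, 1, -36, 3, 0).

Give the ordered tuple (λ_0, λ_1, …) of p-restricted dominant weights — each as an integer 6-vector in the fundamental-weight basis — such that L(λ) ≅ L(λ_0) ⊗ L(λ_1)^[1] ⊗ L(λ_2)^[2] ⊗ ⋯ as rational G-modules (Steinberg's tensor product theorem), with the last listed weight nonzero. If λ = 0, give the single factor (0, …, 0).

Compute c_i = Σ_j M_{ij} v_j with v = (-24, -24, 1, -36, 3, 0):
  c_1 = -1*-24 + 0*-24 + 0*1 + 0*-36 + 0*3 + 0*0 = 24
  c_2 = 0*-24 + -2*-24 + 0*1 + 1*-36 + 0*3 + 0*0 = 12
  c_3 = 0*-24 + 0*-24 + 0*1 + 0*-36 + 1*3 + 0*0 = 3
  c_4 = 0*-24 + -1*-24 + 0*1 + 0*-36 + 0*3 + 0*0 = 24
  c_5 = 0*-24 + 0*-24 + 0*1 + 0*-36 + 0*3 + -1*0 = 0
  c_6 = 0*-24 + -2*-24 + 1*1 + 1*-36 + -1*3 + 0*0 = 10
Writing each c_i in base p = 5:
  c_1 = 24 = 4·5^0 + 4·5^1
  c_2 = 12 = 2·5^0 + 2·5^1
  c_3 = 3 = 3·5^0
  c_4 = 24 = 4·5^0 + 4·5^1
  c_5 = 0
  c_6 = 10 = 0·5^0 + 2·5^1
Factor λ_0 = (4, 2, 3, 4, 0, 0)
Factor λ_1 = (4, 2, 0, 4, 0, 2)

((4, 2, 3, 4, 0, 0), (4, 2, 0, 4, 0, 2))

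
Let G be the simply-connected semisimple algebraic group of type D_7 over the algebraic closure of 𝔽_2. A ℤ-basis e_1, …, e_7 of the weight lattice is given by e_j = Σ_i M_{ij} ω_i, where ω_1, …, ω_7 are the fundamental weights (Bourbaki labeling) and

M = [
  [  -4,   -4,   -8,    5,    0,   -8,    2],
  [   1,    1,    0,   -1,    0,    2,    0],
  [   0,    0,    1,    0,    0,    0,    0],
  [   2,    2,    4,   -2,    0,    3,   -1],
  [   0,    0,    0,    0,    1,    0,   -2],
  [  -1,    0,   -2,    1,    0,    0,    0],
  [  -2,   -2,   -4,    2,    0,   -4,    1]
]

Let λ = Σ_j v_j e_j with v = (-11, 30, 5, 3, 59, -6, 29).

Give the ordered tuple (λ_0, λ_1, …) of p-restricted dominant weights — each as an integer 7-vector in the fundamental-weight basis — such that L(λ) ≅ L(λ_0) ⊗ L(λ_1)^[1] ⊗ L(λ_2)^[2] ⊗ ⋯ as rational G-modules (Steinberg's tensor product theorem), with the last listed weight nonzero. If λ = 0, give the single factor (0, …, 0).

((1, 0, 1, 1, 1, 0, 1), (0, 0, 0, 0, 0, 0, 0), (1, 1, 1, 1, 0, 1, 0))

Compute c_i = Σ_j M_{ij} v_j with v = (-11, 30, 5, 3, 59, -6, 29):
  c_1 = (-4)·(-11) + (-4)·(30) + (-8)·(5) + (5)·(3) + (0)·(59) + (-8)·(-6) + (2)·(29) = 5
  c_2 = (1)·(-11) + (1)·(30) + (0)·(5) + (-1)·(3) + (0)·(59) + (2)·(-6) + (0)·(29) = 4
  c_3 = (0)·(-11) + (0)·(30) + (1)·(5) + (0)·(3) + (0)·(59) + (0)·(-6) + (0)·(29) = 5
  c_4 = (2)·(-11) + (2)·(30) + (4)·(5) + (-2)·(3) + (0)·(59) + (3)·(-6) + (-1)·(29) = 5
  c_5 = (0)·(-11) + (0)·(30) + (0)·(5) + (0)·(3) + (1)·(59) + (0)·(-6) + (-2)·(29) = 1
  c_6 = (-1)·(-11) + (0)·(30) + (-2)·(5) + (1)·(3) + (0)·(59) + (0)·(-6) + (0)·(29) = 4
  c_7 = (-2)·(-11) + (-2)·(30) + (-4)·(5) + (2)·(3) + (0)·(59) + (-4)·(-6) + (1)·(29) = 1
p = 2; digits c_i = Σ_j d_{ij}·2^j, 0 ≤ d_{ij} < 2:
  c_1 = 5 = 1·2^0 + 0·2^1 + 1·2^2
  c_2 = 4 = 0·2^0 + 0·2^1 + 1·2^2
  c_3 = 5 = 1·2^0 + 0·2^1 + 1·2^2
  c_4 = 5 = 1·2^0 + 0·2^1 + 1·2^2
  c_5 = 1 = 1·2^0
  c_6 = 4 = 0·2^0 + 0·2^1 + 1·2^2
  c_7 = 1 = 1·2^0
p-restricted factor λ_0 = (1, 0, 1, 1, 1, 0, 1)
p-restricted factor λ_1 = (0, 0, 0, 0, 0, 0, 0)
p-restricted factor λ_2 = (1, 1, 1, 1, 0, 1, 0)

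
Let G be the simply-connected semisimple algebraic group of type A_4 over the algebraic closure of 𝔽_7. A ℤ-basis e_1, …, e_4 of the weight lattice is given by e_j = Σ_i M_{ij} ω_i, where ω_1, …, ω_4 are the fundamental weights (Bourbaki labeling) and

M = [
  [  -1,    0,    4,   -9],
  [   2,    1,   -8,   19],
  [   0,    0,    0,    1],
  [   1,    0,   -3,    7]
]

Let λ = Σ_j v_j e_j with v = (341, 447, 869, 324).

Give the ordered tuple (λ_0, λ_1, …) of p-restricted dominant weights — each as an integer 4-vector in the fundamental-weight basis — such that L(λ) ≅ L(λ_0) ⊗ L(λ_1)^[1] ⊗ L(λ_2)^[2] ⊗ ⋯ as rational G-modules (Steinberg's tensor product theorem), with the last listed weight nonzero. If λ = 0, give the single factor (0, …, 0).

Converting to the ω-basis (c_i = row i of M dotted with v = (341, 447, 869, 324)):
  c_1 = (-1)·(341) + (0)·(447) + (4)·(869) + (-9)·(324) = 219
  c_2 = (2)·(341) + (1)·(447) + (-8)·(869) + (19)·(324) = 333
  c_3 = (0)·(341) + (0)·(447) + (0)·(869) + (1)·(324) = 324
  c_4 = (1)·(341) + (0)·(447) + (-3)·(869) + (7)·(324) = 2
Base-7 expansion of each c_i:
  c_1 = 219 = 2·7^0 + 3·7^1 + 4·7^2
  c_2 = 333 = 4·7^0 + 5·7^1 + 6·7^2
  c_3 = 324 = 2·7^0 + 4·7^1 + 6·7^2
  c_4 = 2 = 2·7^0
p-restricted factor λ_0 = (2, 4, 2, 2)
p-restricted factor λ_1 = (3, 5, 4, 0)
p-restricted factor λ_2 = (4, 6, 6, 0)

((2, 4, 2, 2), (3, 5, 4, 0), (4, 6, 6, 0))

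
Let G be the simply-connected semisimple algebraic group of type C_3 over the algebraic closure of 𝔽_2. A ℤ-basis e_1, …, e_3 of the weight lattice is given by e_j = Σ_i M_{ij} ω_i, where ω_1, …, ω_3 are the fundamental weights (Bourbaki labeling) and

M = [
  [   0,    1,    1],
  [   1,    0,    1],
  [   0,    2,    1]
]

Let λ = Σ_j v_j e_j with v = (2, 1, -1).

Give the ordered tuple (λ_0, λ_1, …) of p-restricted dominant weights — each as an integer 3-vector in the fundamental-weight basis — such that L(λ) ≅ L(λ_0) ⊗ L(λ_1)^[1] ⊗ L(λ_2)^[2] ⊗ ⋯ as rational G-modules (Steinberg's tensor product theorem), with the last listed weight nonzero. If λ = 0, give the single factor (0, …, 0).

((0, 1, 1),)

In the fundamental-weight basis, λ has coordinates c = M·v (v = (2, 1, -1)):
  c_1 = 0·2 + 1·1 + (1)·(-1) = 0
  c_2 = 1·2 + 0·1 + (1)·(-1) = 1
  c_3 = 0·2 + 2·1 + (1)·(-1) = 1
Expand coordinatewise in base 2:
  c_1 = 0
  c_2 = 1 = 1·2^0
  c_3 = 1 = 1·2^0
p-restricted factor λ_0 = (0, 1, 1)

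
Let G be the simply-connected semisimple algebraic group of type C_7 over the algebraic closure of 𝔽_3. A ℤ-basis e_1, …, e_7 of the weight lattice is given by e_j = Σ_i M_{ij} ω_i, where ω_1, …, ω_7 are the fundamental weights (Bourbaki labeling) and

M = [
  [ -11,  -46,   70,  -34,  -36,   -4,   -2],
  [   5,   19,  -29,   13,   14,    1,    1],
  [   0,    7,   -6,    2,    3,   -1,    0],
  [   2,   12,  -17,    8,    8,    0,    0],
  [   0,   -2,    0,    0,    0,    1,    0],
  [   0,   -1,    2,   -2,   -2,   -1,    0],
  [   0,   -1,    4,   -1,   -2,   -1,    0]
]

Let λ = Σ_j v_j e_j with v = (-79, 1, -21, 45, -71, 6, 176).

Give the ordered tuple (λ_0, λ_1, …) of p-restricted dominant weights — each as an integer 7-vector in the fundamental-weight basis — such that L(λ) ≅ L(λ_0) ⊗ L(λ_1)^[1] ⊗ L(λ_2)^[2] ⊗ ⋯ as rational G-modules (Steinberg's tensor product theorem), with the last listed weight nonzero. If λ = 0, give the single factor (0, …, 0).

((0, 0, 1, 0, 1, 0, 0), (1, 2, 1, 1, 1, 1, 2))

Change of basis e → ω: c = M·v where v = (-79, 1, -21, 45, -71, 6, 176):
  c_1 = -11*-79 + -46*1 + 70*-21 + -34*45 + -36*-71 + -4*6 + -2*176 = 3
  c_2 = 5*-79 + 19*1 + -29*-21 + 13*45 + 14*-71 + 1*6 + 1*176 = 6
  c_3 = 0*-79 + 7*1 + -6*-21 + 2*45 + 3*-71 + -1*6 + 0*176 = 4
  c_4 = 2*-79 + 12*1 + -17*-21 + 8*45 + 8*-71 + 0*6 + 0*176 = 3
  c_5 = 0*-79 + -2*1 + 0*-21 + 0*45 + 0*-71 + 1*6 + 0*176 = 4
  c_6 = 0*-79 + -1*1 + 2*-21 + -2*45 + -2*-71 + -1*6 + 0*176 = 3
  c_7 = 0*-79 + -1*1 + 4*-21 + -1*45 + -2*-71 + -1*6 + 0*176 = 6
Base-3 expansion of each c_i:
  c_1 = 3 = 0·3^0 + 1·3^1
  c_2 = 6 = 0·3^0 + 2·3^1
  c_3 = 4 = 1·3^0 + 1·3^1
  c_4 = 3 = 0·3^0 + 1·3^1
  c_5 = 4 = 1·3^0 + 1·3^1
  c_6 = 3 = 0·3^0 + 1·3^1
  c_7 = 6 = 0·3^0 + 2·3^1
p-restricted factor λ_0 = (0, 0, 1, 0, 1, 0, 0)
p-restricted factor λ_1 = (1, 2, 1, 1, 1, 1, 2)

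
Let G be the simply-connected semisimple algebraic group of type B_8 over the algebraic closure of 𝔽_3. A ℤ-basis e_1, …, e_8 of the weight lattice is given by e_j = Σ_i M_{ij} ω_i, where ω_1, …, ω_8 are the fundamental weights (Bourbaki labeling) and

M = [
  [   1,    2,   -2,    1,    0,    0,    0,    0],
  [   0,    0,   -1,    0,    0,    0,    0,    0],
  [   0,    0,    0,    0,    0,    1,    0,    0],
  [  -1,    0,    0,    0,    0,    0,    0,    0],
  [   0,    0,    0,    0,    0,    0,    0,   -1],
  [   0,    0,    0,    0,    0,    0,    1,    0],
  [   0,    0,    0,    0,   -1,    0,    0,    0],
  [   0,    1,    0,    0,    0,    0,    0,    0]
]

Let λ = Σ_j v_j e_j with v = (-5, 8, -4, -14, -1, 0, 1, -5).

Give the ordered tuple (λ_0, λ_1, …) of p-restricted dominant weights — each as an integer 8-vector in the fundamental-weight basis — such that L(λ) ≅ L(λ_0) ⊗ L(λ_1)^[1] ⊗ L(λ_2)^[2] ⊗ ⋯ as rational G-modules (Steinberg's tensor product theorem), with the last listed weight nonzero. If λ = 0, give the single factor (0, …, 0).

Converting to the ω-basis (c_i = row i of M dotted with v = (-5, 8, -4, -14, -1, 0, 1, -5)):
  c_1 = (1)·(-5) + 2·8 + (-2)·(-4) + (1)·(-14) + (0)·(-1) + 0·0 + 0·1 + (0)·(-5) = 5
  c_2 = (0)·(-5) + 0·8 + (-1)·(-4) + (0)·(-14) + (0)·(-1) + 0·0 + 0·1 + (0)·(-5) = 4
  c_3 = (0)·(-5) + 0·8 + (0)·(-4) + (0)·(-14) + (0)·(-1) + 1·0 + 0·1 + (0)·(-5) = 0
  c_4 = (-1)·(-5) + 0·8 + (0)·(-4) + (0)·(-14) + (0)·(-1) + 0·0 + 0·1 + (0)·(-5) = 5
  c_5 = (0)·(-5) + 0·8 + (0)·(-4) + (0)·(-14) + (0)·(-1) + 0·0 + 0·1 + (-1)·(-5) = 5
  c_6 = (0)·(-5) + 0·8 + (0)·(-4) + (0)·(-14) + (0)·(-1) + 0·0 + 1·1 + (0)·(-5) = 1
  c_7 = (0)·(-5) + 0·8 + (0)·(-4) + (0)·(-14) + (-1)·(-1) + 0·0 + 0·1 + (0)·(-5) = 1
  c_8 = (0)·(-5) + 1·8 + (0)·(-4) + (0)·(-14) + (0)·(-1) + 0·0 + 0·1 + (0)·(-5) = 8
p = 3; digits c_i = Σ_j d_{ij}·3^j, 0 ≤ d_{ij} < 3:
  c_1 = 5 = 2·3^0 + 1·3^1
  c_2 = 4 = 1·3^0 + 1·3^1
  c_3 = 0
  c_4 = 5 = 2·3^0 + 1·3^1
  c_5 = 5 = 2·3^0 + 1·3^1
  c_6 = 1 = 1·3^0
  c_7 = 1 = 1·3^0
  c_8 = 8 = 2·3^0 + 2·3^1
p-restricted factor λ_0 = (2, 1, 0, 2, 2, 1, 1, 2)
p-restricted factor λ_1 = (1, 1, 0, 1, 1, 0, 0, 2)

((2, 1, 0, 2, 2, 1, 1, 2), (1, 1, 0, 1, 1, 0, 0, 2))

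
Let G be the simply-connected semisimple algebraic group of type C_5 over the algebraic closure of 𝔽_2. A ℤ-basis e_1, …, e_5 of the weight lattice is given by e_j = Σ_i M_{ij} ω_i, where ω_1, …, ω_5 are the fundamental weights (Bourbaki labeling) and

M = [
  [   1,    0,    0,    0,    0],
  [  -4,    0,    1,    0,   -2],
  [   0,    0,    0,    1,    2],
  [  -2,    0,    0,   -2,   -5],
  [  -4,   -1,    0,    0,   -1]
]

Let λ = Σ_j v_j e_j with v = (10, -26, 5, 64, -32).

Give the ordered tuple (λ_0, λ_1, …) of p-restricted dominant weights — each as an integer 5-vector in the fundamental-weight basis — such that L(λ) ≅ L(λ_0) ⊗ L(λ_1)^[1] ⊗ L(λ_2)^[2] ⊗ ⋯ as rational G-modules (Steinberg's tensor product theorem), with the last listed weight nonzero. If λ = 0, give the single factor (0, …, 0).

((0, 1, 0, 0, 0), (1, 0, 0, 0, 1), (0, 1, 0, 1, 0), (1, 1, 0, 1, 0), (0, 1, 0, 0, 1))

Converting to the ω-basis (c_i = row i of M dotted with v = (10, -26, 5, 64, -32)):
  c_1 = (1)·(10) + (0)·(-26) + (0)·(5) + (0)·(64) + (0)·(-32) = 10
  c_2 = (-4)·(10) + (0)·(-26) + (1)·(5) + (0)·(64) + (-2)·(-32) = 29
  c_3 = (0)·(10) + (0)·(-26) + (0)·(5) + (1)·(64) + (2)·(-32) = 0
  c_4 = (-2)·(10) + (0)·(-26) + (0)·(5) + (-2)·(64) + (-5)·(-32) = 12
  c_5 = (-4)·(10) + (-1)·(-26) + (0)·(5) + (0)·(64) + (-1)·(-32) = 18
p = 2; digits c_i = Σ_j d_{ij}·2^j, 0 ≤ d_{ij} < 2:
  c_1 = 10 = 0·2^0 + 1·2^1 + 0·2^2 + 1·2^3
  c_2 = 29 = 1·2^0 + 0·2^1 + 1·2^2 + 1·2^3 + 1·2^4
  c_3 = 0
  c_4 = 12 = 0·2^0 + 0·2^1 + 1·2^2 + 1·2^3
  c_5 = 18 = 0·2^0 + 1·2^1 + 0·2^2 + 0·2^3 + 1·2^4
p-restricted factor λ_0 = (0, 1, 0, 0, 0)
p-restricted factor λ_1 = (1, 0, 0, 0, 1)
p-restricted factor λ_2 = (0, 1, 0, 1, 0)
p-restricted factor λ_3 = (1, 1, 0, 1, 0)
p-restricted factor λ_4 = (0, 1, 0, 0, 1)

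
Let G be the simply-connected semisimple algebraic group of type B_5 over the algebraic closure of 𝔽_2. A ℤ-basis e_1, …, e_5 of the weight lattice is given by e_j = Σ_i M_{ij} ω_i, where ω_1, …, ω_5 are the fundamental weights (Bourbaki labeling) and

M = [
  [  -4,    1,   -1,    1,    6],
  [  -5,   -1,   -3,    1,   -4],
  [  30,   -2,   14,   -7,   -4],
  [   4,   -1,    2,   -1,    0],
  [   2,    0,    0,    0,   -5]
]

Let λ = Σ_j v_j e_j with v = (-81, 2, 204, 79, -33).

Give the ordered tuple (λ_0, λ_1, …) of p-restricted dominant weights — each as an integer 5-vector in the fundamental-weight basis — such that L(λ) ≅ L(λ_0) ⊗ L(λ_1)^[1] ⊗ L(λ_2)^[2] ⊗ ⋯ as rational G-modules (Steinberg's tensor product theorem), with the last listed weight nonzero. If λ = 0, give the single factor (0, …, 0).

((1, 0, 1, 1, 1), (1, 1, 0, 1, 1))

Change of basis e → ω: c = M·v where v = (-81, 2, 204, 79, -33):
  c_1 = (-4)·(-81) + 1·2 + (-1)·(204) + 1·79 + (6)·(-33) = 3
  c_2 = (-5)·(-81) + (-1)·(2) + (-3)·(204) + 1·79 + (-4)·(-33) = 2
  c_3 = (30)·(-81) + (-2)·(2) + 14·204 + (-7)·(79) + (-4)·(-33) = 1
  c_4 = (4)·(-81) + (-1)·(2) + 2·204 + (-1)·(79) + (0)·(-33) = 3
  c_5 = (2)·(-81) + 0·2 + 0·204 + 0·79 + (-5)·(-33) = 3
Expand coordinatewise in base 2:
  c_1 = 3 = 1·2^0 + 1·2^1
  c_2 = 2 = 0·2^0 + 1·2^1
  c_3 = 1 = 1·2^0
  c_4 = 3 = 1·2^0 + 1·2^1
  c_5 = 3 = 1·2^0 + 1·2^1
λ_0 = (1, 0, 1, 1, 1)
λ_1 = (1, 1, 0, 1, 1)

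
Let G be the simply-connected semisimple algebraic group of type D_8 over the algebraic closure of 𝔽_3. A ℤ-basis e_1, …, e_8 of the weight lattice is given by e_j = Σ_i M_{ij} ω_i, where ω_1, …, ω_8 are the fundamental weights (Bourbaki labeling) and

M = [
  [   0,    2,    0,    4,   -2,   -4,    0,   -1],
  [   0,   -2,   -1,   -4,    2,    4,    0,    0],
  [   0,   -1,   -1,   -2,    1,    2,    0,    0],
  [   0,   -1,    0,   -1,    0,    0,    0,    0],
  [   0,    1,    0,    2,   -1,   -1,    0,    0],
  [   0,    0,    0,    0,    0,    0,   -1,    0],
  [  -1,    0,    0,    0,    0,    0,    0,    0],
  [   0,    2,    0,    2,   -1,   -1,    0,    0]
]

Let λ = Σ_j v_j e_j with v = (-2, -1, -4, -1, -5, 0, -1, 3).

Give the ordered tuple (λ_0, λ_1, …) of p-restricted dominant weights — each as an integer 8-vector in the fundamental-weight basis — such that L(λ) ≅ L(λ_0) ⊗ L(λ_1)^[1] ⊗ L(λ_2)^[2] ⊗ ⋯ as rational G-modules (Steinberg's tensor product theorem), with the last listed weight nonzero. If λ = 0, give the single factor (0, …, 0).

Change of basis e → ω: c = M·v where v = (-2, -1, -4, -1, -5, 0, -1, 3):
  c_1 = (0)·(-2) + (2)·(-1) + (0)·(-4) + (4)·(-1) + (-2)·(-5) + (-4)·(0) + (0)·(-1) + (-1)·(3) = 1
  c_2 = (0)·(-2) + (-2)·(-1) + (-1)·(-4) + (-4)·(-1) + (2)·(-5) + 4·0 + (0)·(-1) + 0·3 = 0
  c_3 = (0)·(-2) + (-1)·(-1) + (-1)·(-4) + (-2)·(-1) + (1)·(-5) + 2·0 + (0)·(-1) + 0·3 = 2
  c_4 = (0)·(-2) + (-1)·(-1) + (0)·(-4) + (-1)·(-1) + (0)·(-5) + 0·0 + (0)·(-1) + 0·3 = 2
  c_5 = (0)·(-2) + (1)·(-1) + (0)·(-4) + (2)·(-1) + (-1)·(-5) + (-1)·(0) + (0)·(-1) + 0·3 = 2
  c_6 = (0)·(-2) + (0)·(-1) + (0)·(-4) + (0)·(-1) + (0)·(-5) + 0·0 + (-1)·(-1) + 0·3 = 1
  c_7 = (-1)·(-2) + (0)·(-1) + (0)·(-4) + (0)·(-1) + (0)·(-5) + 0·0 + (0)·(-1) + 0·3 = 2
  c_8 = (0)·(-2) + (2)·(-1) + (0)·(-4) + (2)·(-1) + (-1)·(-5) + (-1)·(0) + (0)·(-1) + 0·3 = 1
p = 3; digits c_i = Σ_j d_{ij}·3^j, 0 ≤ d_{ij} < 3:
  c_1 = 1 = 1·3^0
  c_2 = 0
  c_3 = 2 = 2·3^0
  c_4 = 2 = 2·3^0
  c_5 = 2 = 2·3^0
  c_6 = 1 = 1·3^0
  c_7 = 2 = 2·3^0
  c_8 = 1 = 1·3^0
Factor λ_0 = (1, 0, 2, 2, 2, 1, 2, 1)

((1, 0, 2, 2, 2, 1, 2, 1),)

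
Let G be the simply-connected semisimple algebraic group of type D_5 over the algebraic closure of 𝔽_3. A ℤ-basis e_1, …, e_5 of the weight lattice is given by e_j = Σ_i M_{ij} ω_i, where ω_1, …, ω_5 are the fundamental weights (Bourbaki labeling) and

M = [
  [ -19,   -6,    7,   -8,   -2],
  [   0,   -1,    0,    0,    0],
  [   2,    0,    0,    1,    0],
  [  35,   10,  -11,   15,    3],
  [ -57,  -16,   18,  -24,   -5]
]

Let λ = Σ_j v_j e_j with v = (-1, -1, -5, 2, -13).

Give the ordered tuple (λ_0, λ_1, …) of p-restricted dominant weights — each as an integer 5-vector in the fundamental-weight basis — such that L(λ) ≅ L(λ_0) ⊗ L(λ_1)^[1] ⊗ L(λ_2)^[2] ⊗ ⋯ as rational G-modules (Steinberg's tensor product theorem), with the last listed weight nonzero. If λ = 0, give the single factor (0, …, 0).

Change of basis e → ω: c = M·v where v = (-1, -1, -5, 2, -13):
  c_1 = (-19)·(-1) + (-6)·(-1) + (7)·(-5) + (-8)·(2) + (-2)·(-13) = 0
  c_2 = (0)·(-1) + (-1)·(-1) + (0)·(-5) + (0)·(2) + (0)·(-13) = 1
  c_3 = (2)·(-1) + (0)·(-1) + (0)·(-5) + (1)·(2) + (0)·(-13) = 0
  c_4 = (35)·(-1) + (10)·(-1) + (-11)·(-5) + (15)·(2) + (3)·(-13) = 1
  c_5 = (-57)·(-1) + (-16)·(-1) + (18)·(-5) + (-24)·(2) + (-5)·(-13) = 0
p = 3; digits c_i = Σ_j d_{ij}·3^j, 0 ≤ d_{ij} < 3:
  c_1 = 0
  c_2 = 1 = 1·3^0
  c_3 = 0
  c_4 = 1 = 1·3^0
  c_5 = 0
λ_0 = (0, 1, 0, 1, 0)

((0, 1, 0, 1, 0),)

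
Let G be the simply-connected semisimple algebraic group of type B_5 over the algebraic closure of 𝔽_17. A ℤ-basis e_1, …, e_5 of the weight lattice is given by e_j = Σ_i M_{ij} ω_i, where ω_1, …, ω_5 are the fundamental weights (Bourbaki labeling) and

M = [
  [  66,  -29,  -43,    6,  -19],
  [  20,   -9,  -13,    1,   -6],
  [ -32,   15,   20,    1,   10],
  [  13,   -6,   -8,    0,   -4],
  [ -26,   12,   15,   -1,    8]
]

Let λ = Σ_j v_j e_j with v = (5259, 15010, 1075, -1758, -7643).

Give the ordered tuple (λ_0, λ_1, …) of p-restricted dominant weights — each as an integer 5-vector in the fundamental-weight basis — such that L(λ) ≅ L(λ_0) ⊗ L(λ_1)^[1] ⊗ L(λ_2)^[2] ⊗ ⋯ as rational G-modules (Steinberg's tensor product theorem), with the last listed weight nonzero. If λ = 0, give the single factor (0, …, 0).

Converting to the ω-basis (c_i = row i of M dotted with v = (5259, 15010, 1075, -1758, -7643)):
  c_1 = 66·5259 + (-29)·(15010) + (-43)·(1075) + (6)·(-1758) + (-19)·(-7643) = 248
  c_2 = 20·5259 + (-9)·(15010) + (-13)·(1075) + (1)·(-1758) + (-6)·(-7643) = 215
  c_3 = (-32)·(5259) + 15·15010 + 20·1075 + (1)·(-1758) + (10)·(-7643) = 174
  c_4 = 13·5259 + (-6)·(15010) + (-8)·(1075) + (0)·(-1758) + (-4)·(-7643) = 279
  c_5 = (-26)·(5259) + 12·15010 + 15·1075 + (-1)·(-1758) + (8)·(-7643) = 125
Expand coordinatewise in base 17:
  c_1 = 248 = 10·17^0 + 14·17^1
  c_2 = 215 = 11·17^0 + 12·17^1
  c_3 = 174 = 4·17^0 + 10·17^1
  c_4 = 279 = 7·17^0 + 16·17^1
  c_5 = 125 = 6·17^0 + 7·17^1
Factor λ_0 = (10, 11, 4, 7, 6)
Factor λ_1 = (14, 12, 10, 16, 7)

((10, 11, 4, 7, 6), (14, 12, 10, 16, 7))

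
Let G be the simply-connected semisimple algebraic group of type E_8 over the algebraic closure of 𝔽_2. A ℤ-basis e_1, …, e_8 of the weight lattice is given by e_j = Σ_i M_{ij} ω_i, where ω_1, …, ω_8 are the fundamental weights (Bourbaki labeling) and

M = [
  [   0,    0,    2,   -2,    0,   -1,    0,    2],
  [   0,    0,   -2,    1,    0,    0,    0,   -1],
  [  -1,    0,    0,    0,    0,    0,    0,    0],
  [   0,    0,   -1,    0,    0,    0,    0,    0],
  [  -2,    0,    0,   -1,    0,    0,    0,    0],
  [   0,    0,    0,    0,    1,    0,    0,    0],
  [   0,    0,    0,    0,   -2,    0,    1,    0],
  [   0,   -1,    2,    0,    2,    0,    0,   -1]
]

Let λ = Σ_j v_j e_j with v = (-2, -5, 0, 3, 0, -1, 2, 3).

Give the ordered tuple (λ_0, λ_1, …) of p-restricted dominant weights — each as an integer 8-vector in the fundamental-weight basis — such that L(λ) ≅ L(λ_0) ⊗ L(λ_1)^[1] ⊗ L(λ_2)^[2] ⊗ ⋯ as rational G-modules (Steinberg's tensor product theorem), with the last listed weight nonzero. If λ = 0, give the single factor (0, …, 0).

((1, 0, 0, 0, 1, 0, 0, 0), (0, 0, 1, 0, 0, 0, 1, 1))

ω-coordinates c = M·v, v = (-2, -5, 0, 3, 0, -1, 2, 3):
  c_1 = (0)·(-2) + (0)·(-5) + (2)·(0) + (-2)·(3) + (0)·(0) + (-1)·(-1) + (0)·(2) + (2)·(3) = 1
  c_2 = (0)·(-2) + (0)·(-5) + (-2)·(0) + (1)·(3) + (0)·(0) + (0)·(-1) + (0)·(2) + (-1)·(3) = 0
  c_3 = (-1)·(-2) + (0)·(-5) + (0)·(0) + (0)·(3) + (0)·(0) + (0)·(-1) + (0)·(2) + (0)·(3) = 2
  c_4 = (0)·(-2) + (0)·(-5) + (-1)·(0) + (0)·(3) + (0)·(0) + (0)·(-1) + (0)·(2) + (0)·(3) = 0
  c_5 = (-2)·(-2) + (0)·(-5) + (0)·(0) + (-1)·(3) + (0)·(0) + (0)·(-1) + (0)·(2) + (0)·(3) = 1
  c_6 = (0)·(-2) + (0)·(-5) + (0)·(0) + (0)·(3) + (1)·(0) + (0)·(-1) + (0)·(2) + (0)·(3) = 0
  c_7 = (0)·(-2) + (0)·(-5) + (0)·(0) + (0)·(3) + (-2)·(0) + (0)·(-1) + (1)·(2) + (0)·(3) = 2
  c_8 = (0)·(-2) + (-1)·(-5) + (2)·(0) + (0)·(3) + (2)·(0) + (0)·(-1) + (0)·(2) + (-1)·(3) = 2
Base-2 expansion of each c_i:
  c_1 = 1 = 1·2^0
  c_2 = 0
  c_3 = 2 = 0·2^0 + 1·2^1
  c_4 = 0
  c_5 = 1 = 1·2^0
  c_6 = 0
  c_7 = 2 = 0·2^0 + 1·2^1
  c_8 = 2 = 0·2^0 + 1·2^1
Factor λ_0 = (1, 0, 0, 0, 1, 0, 0, 0)
Factor λ_1 = (0, 0, 1, 0, 0, 0, 1, 1)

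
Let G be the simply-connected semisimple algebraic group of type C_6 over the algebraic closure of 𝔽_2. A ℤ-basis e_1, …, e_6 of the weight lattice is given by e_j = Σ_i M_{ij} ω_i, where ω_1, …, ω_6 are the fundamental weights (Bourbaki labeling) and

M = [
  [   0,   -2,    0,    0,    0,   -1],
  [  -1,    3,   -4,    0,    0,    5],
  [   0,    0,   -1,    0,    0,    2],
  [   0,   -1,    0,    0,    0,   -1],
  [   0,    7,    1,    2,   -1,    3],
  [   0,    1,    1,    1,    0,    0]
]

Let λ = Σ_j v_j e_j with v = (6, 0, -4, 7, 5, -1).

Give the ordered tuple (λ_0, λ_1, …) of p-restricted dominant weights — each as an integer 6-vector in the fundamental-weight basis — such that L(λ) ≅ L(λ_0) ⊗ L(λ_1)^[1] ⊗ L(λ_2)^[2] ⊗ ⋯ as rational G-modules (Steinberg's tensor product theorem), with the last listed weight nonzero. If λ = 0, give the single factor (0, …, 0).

Converting to the ω-basis (c_i = row i of M dotted with v = (6, 0, -4, 7, 5, -1)):
  c_1 = 0*6 + -2*0 + 0*-4 + 0*7 + 0*5 + -1*-1 = 1
  c_2 = -1*6 + 3*0 + -4*-4 + 0*7 + 0*5 + 5*-1 = 5
  c_3 = 0*6 + 0*0 + -1*-4 + 0*7 + 0*5 + 2*-1 = 2
  c_4 = 0*6 + -1*0 + 0*-4 + 0*7 + 0*5 + -1*-1 = 1
  c_5 = 0*6 + 7*0 + 1*-4 + 2*7 + -1*5 + 3*-1 = 2
  c_6 = 0*6 + 1*0 + 1*-4 + 1*7 + 0*5 + 0*-1 = 3
Expand coordinatewise in base 2:
  c_1 = 1 = 1·2^0
  c_2 = 5 = 1·2^0 + 0·2^1 + 1·2^2
  c_3 = 2 = 0·2^0 + 1·2^1
  c_4 = 1 = 1·2^0
  c_5 = 2 = 0·2^0 + 1·2^1
  c_6 = 3 = 1·2^0 + 1·2^1
Factor λ_0 = (1, 1, 0, 1, 0, 1)
Factor λ_1 = (0, 0, 1, 0, 1, 1)
Factor λ_2 = (0, 1, 0, 0, 0, 0)

((1, 1, 0, 1, 0, 1), (0, 0, 1, 0, 1, 1), (0, 1, 0, 0, 0, 0))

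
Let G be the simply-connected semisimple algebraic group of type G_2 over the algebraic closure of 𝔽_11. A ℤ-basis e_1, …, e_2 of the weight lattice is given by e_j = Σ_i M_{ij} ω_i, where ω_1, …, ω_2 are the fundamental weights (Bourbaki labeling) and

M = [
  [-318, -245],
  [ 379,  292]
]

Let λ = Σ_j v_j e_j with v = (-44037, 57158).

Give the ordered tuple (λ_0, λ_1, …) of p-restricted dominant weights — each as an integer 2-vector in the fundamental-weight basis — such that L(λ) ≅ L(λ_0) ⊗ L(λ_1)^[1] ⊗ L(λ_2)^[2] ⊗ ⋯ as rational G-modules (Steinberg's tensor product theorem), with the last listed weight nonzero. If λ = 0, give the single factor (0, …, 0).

((1, 3), (5, 10))

Converting to the ω-basis (c_i = row i of M dotted with v = (-44037, 57158)):
  c_1 = (-318)·(-44037) + (-245)·(57158) = 56
  c_2 = (379)·(-44037) + 292·57158 = 113
Writing each c_i in base p = 11:
  c_1 = 56 = 1·11^0 + 5·11^1
  c_2 = 113 = 3·11^0 + 10·11^1
λ_0 = (1, 3)
λ_1 = (5, 10)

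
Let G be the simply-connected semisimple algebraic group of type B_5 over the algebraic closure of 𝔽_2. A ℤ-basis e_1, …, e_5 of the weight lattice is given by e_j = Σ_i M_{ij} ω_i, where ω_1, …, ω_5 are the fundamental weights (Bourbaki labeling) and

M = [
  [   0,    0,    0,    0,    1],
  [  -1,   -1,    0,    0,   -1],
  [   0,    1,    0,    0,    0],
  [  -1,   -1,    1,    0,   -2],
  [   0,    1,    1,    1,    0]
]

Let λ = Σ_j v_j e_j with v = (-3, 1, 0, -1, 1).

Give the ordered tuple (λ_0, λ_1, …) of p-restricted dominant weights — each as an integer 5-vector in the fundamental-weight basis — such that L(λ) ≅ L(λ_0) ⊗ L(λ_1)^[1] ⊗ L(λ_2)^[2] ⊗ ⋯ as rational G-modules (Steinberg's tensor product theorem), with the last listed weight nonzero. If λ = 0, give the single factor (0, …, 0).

ω-coordinates c = M·v, v = (-3, 1, 0, -1, 1):
  c_1 = (0)·(-3) + (0)·(1) + (0)·(0) + (0)·(-1) + (1)·(1) = 1
  c_2 = (-1)·(-3) + (-1)·(1) + (0)·(0) + (0)·(-1) + (-1)·(1) = 1
  c_3 = (0)·(-3) + (1)·(1) + (0)·(0) + (0)·(-1) + (0)·(1) = 1
  c_4 = (-1)·(-3) + (-1)·(1) + (1)·(0) + (0)·(-1) + (-2)·(1) = 0
  c_5 = (0)·(-3) + (1)·(1) + (1)·(0) + (1)·(-1) + (0)·(1) = 0
Expand coordinatewise in base 2:
  c_1 = 1 = 1·2^0
  c_2 = 1 = 1·2^0
  c_3 = 1 = 1·2^0
  c_4 = 0
  c_5 = 0
λ_0 = (1, 1, 1, 0, 0)

((1, 1, 1, 0, 0),)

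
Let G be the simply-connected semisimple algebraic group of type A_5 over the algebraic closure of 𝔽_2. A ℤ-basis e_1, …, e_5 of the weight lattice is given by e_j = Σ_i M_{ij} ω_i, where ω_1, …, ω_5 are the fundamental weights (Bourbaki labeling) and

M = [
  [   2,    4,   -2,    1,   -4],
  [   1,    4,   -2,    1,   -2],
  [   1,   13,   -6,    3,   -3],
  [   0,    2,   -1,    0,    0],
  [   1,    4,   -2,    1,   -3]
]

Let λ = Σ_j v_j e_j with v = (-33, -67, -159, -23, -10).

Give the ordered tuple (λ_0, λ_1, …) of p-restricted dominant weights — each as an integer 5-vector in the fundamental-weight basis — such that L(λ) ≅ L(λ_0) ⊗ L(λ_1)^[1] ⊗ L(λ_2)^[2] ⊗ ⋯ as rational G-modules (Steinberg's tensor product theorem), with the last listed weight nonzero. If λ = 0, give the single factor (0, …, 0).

((1, 0, 1, 1, 0), (0, 1, 1, 0, 0), (0, 1, 0, 0, 0), (0, 1, 1, 1, 1), (0, 0, 0, 1, 1))

Compute c_i = Σ_j M_{ij} v_j with v = (-33, -67, -159, -23, -10):
  c_1 = (2)·(-33) + (4)·(-67) + (-2)·(-159) + (1)·(-23) + (-4)·(-10) = 1
  c_2 = (1)·(-33) + (4)·(-67) + (-2)·(-159) + (1)·(-23) + (-2)·(-10) = 14
  c_3 = (1)·(-33) + (13)·(-67) + (-6)·(-159) + (3)·(-23) + (-3)·(-10) = 11
  c_4 = (0)·(-33) + (2)·(-67) + (-1)·(-159) + (0)·(-23) + (0)·(-10) = 25
  c_5 = (1)·(-33) + (4)·(-67) + (-2)·(-159) + (1)·(-23) + (-3)·(-10) = 24
p = 2; digits c_i = Σ_j d_{ij}·2^j, 0 ≤ d_{ij} < 2:
  c_1 = 1 = 1·2^0
  c_2 = 14 = 0·2^0 + 1·2^1 + 1·2^2 + 1·2^3
  c_3 = 11 = 1·2^0 + 1·2^1 + 0·2^2 + 1·2^3
  c_4 = 25 = 1·2^0 + 0·2^1 + 0·2^2 + 1·2^3 + 1·2^4
  c_5 = 24 = 0·2^0 + 0·2^1 + 0·2^2 + 1·2^3 + 1·2^4
λ_0 = (1, 0, 1, 1, 0)
λ_1 = (0, 1, 1, 0, 0)
λ_2 = (0, 1, 0, 0, 0)
λ_3 = (0, 1, 1, 1, 1)
λ_4 = (0, 0, 0, 1, 1)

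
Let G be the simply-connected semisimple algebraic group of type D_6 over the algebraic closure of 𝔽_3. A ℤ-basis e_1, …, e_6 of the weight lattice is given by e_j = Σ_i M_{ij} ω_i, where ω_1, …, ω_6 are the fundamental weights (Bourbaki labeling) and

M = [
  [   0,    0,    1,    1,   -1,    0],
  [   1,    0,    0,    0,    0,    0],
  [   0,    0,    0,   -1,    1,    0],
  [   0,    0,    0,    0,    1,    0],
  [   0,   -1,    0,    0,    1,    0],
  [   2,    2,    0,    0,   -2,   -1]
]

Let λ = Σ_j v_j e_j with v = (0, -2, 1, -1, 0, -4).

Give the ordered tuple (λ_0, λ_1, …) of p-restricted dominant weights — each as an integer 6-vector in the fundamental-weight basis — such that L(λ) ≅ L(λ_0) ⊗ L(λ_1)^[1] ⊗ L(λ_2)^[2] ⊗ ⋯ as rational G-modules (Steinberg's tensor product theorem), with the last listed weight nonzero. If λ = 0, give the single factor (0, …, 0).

ω-coordinates c = M·v, v = (0, -2, 1, -1, 0, -4):
  c_1 = 0*0 + 0*-2 + 1*1 + 1*-1 + -1*0 + 0*-4 = 0
  c_2 = 1*0 + 0*-2 + 0*1 + 0*-1 + 0*0 + 0*-4 = 0
  c_3 = 0*0 + 0*-2 + 0*1 + -1*-1 + 1*0 + 0*-4 = 1
  c_4 = 0*0 + 0*-2 + 0*1 + 0*-1 + 1*0 + 0*-4 = 0
  c_5 = 0*0 + -1*-2 + 0*1 + 0*-1 + 1*0 + 0*-4 = 2
  c_6 = 2*0 + 2*-2 + 0*1 + 0*-1 + -2*0 + -1*-4 = 0
p = 3; digits c_i = Σ_j d_{ij}·3^j, 0 ≤ d_{ij} < 3:
  c_1 = 0
  c_2 = 0
  c_3 = 1 = 1·3^0
  c_4 = 0
  c_5 = 2 = 2·3^0
  c_6 = 0
λ_0 = (0, 0, 1, 0, 2, 0)

((0, 0, 1, 0, 2, 0),)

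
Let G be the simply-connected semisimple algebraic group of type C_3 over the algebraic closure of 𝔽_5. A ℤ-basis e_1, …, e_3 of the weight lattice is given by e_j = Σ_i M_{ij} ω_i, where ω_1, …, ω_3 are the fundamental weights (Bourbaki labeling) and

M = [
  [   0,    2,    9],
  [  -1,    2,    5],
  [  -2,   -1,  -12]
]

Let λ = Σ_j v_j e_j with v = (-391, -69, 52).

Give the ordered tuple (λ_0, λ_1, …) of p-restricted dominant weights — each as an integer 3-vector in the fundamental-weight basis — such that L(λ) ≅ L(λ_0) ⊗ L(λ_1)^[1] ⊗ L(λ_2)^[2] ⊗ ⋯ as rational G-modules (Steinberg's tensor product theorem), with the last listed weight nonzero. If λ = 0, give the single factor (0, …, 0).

((0, 3, 2), (1, 2, 0), (3, 0, 4), (2, 4, 1))

In the fundamental-weight basis, λ has coordinates c = M·v (v = (-391, -69, 52)):
  c_1 = (0)·(-391) + (2)·(-69) + (9)·(52) = 330
  c_2 = (-1)·(-391) + (2)·(-69) + (5)·(52) = 513
  c_3 = (-2)·(-391) + (-1)·(-69) + (-12)·(52) = 227
p = 5; digits c_i = Σ_j d_{ij}·5^j, 0 ≤ d_{ij} < 5:
  c_1 = 330 = 0·5^0 + 1·5^1 + 3·5^2 + 2·5^3
  c_2 = 513 = 3·5^0 + 2·5^1 + 0·5^2 + 4·5^3
  c_3 = 227 = 2·5^0 + 0·5^1 + 4·5^2 + 1·5^3
λ_0 = (0, 3, 2)
λ_1 = (1, 2, 0)
λ_2 = (3, 0, 4)
λ_3 = (2, 4, 1)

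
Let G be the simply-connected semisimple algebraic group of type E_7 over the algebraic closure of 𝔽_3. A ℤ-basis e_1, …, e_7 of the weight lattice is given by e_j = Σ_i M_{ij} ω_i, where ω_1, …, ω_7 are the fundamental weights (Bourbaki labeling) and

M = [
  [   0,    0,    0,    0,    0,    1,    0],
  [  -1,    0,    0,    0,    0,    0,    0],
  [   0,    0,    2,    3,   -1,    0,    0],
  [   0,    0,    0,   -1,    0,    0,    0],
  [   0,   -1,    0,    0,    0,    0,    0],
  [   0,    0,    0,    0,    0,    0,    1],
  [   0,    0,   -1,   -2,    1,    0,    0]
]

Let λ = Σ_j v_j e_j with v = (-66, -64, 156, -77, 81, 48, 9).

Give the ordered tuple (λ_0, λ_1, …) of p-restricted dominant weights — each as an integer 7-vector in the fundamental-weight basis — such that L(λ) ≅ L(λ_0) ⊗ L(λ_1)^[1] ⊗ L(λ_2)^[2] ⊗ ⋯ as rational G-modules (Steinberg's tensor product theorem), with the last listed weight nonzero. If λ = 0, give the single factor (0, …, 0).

((0, 0, 0, 2, 1, 0, 1), (1, 1, 0, 1, 0, 0, 2), (2, 1, 0, 2, 1, 1, 2), (1, 2, 0, 2, 2, 0, 2))

ω-coordinates c = M·v, v = (-66, -64, 156, -77, 81, 48, 9):
  c_1 = 0*-66 + 0*-64 + 0*156 + 0*-77 + 0*81 + 1*48 + 0*9 = 48
  c_2 = -1*-66 + 0*-64 + 0*156 + 0*-77 + 0*81 + 0*48 + 0*9 = 66
  c_3 = 0*-66 + 0*-64 + 2*156 + 3*-77 + -1*81 + 0*48 + 0*9 = 0
  c_4 = 0*-66 + 0*-64 + 0*156 + -1*-77 + 0*81 + 0*48 + 0*9 = 77
  c_5 = 0*-66 + -1*-64 + 0*156 + 0*-77 + 0*81 + 0*48 + 0*9 = 64
  c_6 = 0*-66 + 0*-64 + 0*156 + 0*-77 + 0*81 + 0*48 + 1*9 = 9
  c_7 = 0*-66 + 0*-64 + -1*156 + -2*-77 + 1*81 + 0*48 + 0*9 = 79
Expand coordinatewise in base 3:
  c_1 = 48 = 0·3^0 + 1·3^1 + 2·3^2 + 1·3^3
  c_2 = 66 = 0·3^0 + 1·3^1 + 1·3^2 + 2·3^3
  c_3 = 0
  c_4 = 77 = 2·3^0 + 1·3^1 + 2·3^2 + 2·3^3
  c_5 = 64 = 1·3^0 + 0·3^1 + 1·3^2 + 2·3^3
  c_6 = 9 = 0·3^0 + 0·3^1 + 1·3^2
  c_7 = 79 = 1·3^0 + 2·3^1 + 2·3^2 + 2·3^3
p-restricted factor λ_0 = (0, 0, 0, 2, 1, 0, 1)
p-restricted factor λ_1 = (1, 1, 0, 1, 0, 0, 2)
p-restricted factor λ_2 = (2, 1, 0, 2, 1, 1, 2)
p-restricted factor λ_3 = (1, 2, 0, 2, 2, 0, 2)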